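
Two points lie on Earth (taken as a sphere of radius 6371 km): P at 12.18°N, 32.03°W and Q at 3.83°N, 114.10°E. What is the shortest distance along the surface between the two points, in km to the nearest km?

15870 km

With latitudes φ₁ = 12.180°, φ₂ = 3.830° and longitude difference Δλ = 146.130°:
cos c = sin φ₁ sin φ₂ + cos φ₁ cos φ₂ cos Δλ = (0.2110)(0.0668) + (0.9775)(0.9978)(-0.8303) = -0.79571,
so c = arccos(-0.79571) = 2.49097 rad.
Distance = R·c = 6371 × 2.4910 ≈ 15870 km.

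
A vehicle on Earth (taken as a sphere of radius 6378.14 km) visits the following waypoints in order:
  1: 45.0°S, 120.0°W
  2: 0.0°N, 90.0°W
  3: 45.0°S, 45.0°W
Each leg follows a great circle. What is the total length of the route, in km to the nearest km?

Leg 1→2: central angle 0.9117 rad, distance 5815.2 km.
Leg 2→3: central angle 1.0472 rad, distance 6679.2 km.
Total: 5815.2 + 6679.2 ≈ 12494 km.

12494 km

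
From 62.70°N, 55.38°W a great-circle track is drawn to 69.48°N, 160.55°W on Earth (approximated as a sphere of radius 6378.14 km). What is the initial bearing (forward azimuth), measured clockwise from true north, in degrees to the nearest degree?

With φ₁ = 1.0943, φ₂ = 1.2127, Δλ = -1.8356 rad, the forward-azimuth formula gives
θ = atan2( sin Δλ cos φ₂ , cos φ₁ sin φ₂ − sin φ₁ cos φ₂ cos Δλ ) = atan2(-0.3383, 0.5111) = -33.50°.
Adding 360° brings this into [0°, 360°): 326°.

326°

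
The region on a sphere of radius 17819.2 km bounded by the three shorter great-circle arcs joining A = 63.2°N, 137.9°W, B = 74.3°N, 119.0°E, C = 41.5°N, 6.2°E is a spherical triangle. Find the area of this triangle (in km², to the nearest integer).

101371587 km²

Side lengths (central angles): a = 0.9772, b = 1.2473, c = 0.5888 rad; semiperimeter s = 1.4066.
By l'Huilier's theorem, tan(E/4) = √[tan(s/2) tan((s−a)/2) tan((s−b)/2) tan((s−c)/2)], giving spherical excess E = 0.3193 rad.
Area = E·R² = 0.3193 × (17819.2)² ≈ 101371587 km².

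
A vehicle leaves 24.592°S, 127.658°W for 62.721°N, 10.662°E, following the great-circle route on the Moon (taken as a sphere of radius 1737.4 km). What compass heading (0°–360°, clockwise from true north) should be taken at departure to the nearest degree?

25°

With φ₁ = -0.4292, φ₂ = 1.0947, Δλ = 2.4141 rad, the forward-azimuth formula gives
θ = atan2( sin Δλ cos φ₂ , cos φ₁ sin φ₂ − sin φ₁ cos φ₂ cos Δλ ) = atan2(0.3048, 0.6657) = 24.60°.
So the initial bearing is 25°.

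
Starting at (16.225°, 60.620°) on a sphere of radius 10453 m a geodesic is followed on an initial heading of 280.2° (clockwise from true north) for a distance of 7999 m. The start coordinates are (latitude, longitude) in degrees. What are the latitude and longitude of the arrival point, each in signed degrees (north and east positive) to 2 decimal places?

Angular distance δ = d/R = 7999/10453 = 0.76523 rad; initial bearing θ = 4.8904 rad.
sin φ₂ = sin φ₁ cos δ + cos φ₁ sin δ cos θ = (0.2794)(0.7212) + (0.9602)(0.6927)(0.1771) = 0.3193, so φ₂ = 18.62°.
Δλ = atan2(sin θ sin δ cos φ₁, cos δ − sin φ₁ sin φ₂) = atan2(-0.6546, 0.6320) = -46.006°.
λ₂ = 60.620° − 46.006° = 14.61°.

18.62°, 14.61°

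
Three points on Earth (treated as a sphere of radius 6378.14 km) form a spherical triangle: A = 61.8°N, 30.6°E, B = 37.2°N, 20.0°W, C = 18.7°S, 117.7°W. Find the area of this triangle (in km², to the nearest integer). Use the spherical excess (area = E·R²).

Side lengths (central angles): a = 1.8702, b = 2.2961, c = 0.6892 rad; semiperimeter s = 2.4278.
By l'Huilier's theorem, tan(E/4) = √[tan(s/2) tan((s−a)/2) tan((s−b)/2) tan((s−c)/2)], giving spherical excess E = 0.9600 rad.
Area = E·R² = 0.9600 × (6378.14)² ≈ 39052941 km².

39052941 km²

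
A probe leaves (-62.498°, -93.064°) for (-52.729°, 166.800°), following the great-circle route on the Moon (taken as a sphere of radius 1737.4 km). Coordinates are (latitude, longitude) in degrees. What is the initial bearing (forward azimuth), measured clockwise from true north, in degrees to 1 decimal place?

232.2°

Δλ = -100.136° = -1.7477 rad.
y = sin Δλ · cos φ₂ = (-0.9844)(0.6056) = -0.5961
x = cos φ₁ sin φ₂ − sin φ₁ cos φ₂ cos Δλ = (0.4618)(-0.7958) − (-0.8870)(0.6056)(-0.1760) = -0.4620
θ = atan2(y, x) = -127.78°; adding 360° gives 232.2°.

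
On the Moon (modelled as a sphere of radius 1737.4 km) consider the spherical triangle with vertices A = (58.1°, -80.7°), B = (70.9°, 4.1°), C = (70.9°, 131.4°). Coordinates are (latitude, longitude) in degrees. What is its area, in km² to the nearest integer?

586662 km²

Side lengths (central angles): a = 0.5952, b = 0.8556, c = 0.6130 rad; semiperimeter s = 1.0319.
By l'Huilier's theorem, tan(E/4) = √[tan(s/2) tan((s−a)/2) tan((s−b)/2) tan((s−c)/2)], giving spherical excess E = 0.1944 rad.
Area = E·R² = 0.1944 × (1737.4)² ≈ 586662 km².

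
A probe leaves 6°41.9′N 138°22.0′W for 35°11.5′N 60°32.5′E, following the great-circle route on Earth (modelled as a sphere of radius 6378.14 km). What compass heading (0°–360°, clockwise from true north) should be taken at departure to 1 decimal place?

With φ₁ = 0.1169, φ₂ = 0.6142, Δλ = -2.8116 rad, the forward-azimuth formula gives
θ = atan2( sin Δλ cos φ₂ , cos φ₁ sin φ₂ − sin φ₁ cos φ₂ cos Δλ ) = atan2(-0.2648, 0.6626) = -21.79°.
Adding 360° brings this into [0°, 360°): 338.2°.

338.2°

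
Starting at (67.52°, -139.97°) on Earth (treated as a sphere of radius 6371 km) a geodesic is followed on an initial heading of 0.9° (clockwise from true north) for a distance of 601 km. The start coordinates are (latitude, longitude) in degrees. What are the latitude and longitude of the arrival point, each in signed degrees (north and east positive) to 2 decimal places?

Angular distance δ = d/R = 601/6371 = 0.09433 rad; initial bearing θ = 0.0157 rad.
sin φ₂ = sin φ₁ cos δ + cos φ₁ sin δ cos θ = (0.9240)(0.9956) + (0.3824)(0.0942)(0.9999) = 0.9559, so φ₂ = 72.92°.
Δλ = atan2(sin θ sin δ cos φ₁, cos δ − sin φ₁ sin φ₂) = atan2(0.0006, 0.1123) = 0.289°.
λ₂ = -139.970° + 0.289° = -139.68°.

72.92°, -139.68°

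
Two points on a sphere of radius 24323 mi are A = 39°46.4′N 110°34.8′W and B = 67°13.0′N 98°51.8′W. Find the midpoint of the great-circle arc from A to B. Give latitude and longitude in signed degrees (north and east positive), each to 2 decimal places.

53.62°, -106.66°

Central angle δ = 0.4923 rad. Interpolating on the sphere with fraction f = 0.5:
P = [sin((1−f)δ)·A + sin(fδ)·B] / sin δ = 0.5155·A + 0.5155·B in Cartesian coordinates,
giving P = (-0.1700, -0.5682, 0.8051), i.e. latitude 53.62°, longitude -106.66°.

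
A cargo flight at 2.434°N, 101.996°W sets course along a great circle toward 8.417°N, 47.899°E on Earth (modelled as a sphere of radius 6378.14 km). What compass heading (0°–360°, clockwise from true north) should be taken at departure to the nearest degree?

70°

With φ₁ = 0.0425, φ₂ = 0.1469, Δλ = 2.6162 rad, the forward-azimuth formula gives
θ = atan2( sin Δλ cos φ₂ , cos φ₁ sin φ₂ − sin φ₁ cos φ₂ cos Δλ ) = atan2(0.4962, 0.1826) = 69.80°.
So the initial bearing is 70°.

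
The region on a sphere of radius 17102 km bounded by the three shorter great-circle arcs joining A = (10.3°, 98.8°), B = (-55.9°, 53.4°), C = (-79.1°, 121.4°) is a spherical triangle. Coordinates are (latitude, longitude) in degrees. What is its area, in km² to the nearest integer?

Side lengths (central angles): a = 0.5494, b = 1.5746, c = 1.3292 rad; semiperimeter s = 1.7266.
By l'Huilier's theorem, tan(E/4) = √[tan(s/2) tan((s−a)/2) tan((s−b)/2) tan((s−c)/2)], giving spherical excess E = 0.4359 rad.
Area = E·R² = 0.4359 × (17102)² ≈ 127482050 km².

127482050 km²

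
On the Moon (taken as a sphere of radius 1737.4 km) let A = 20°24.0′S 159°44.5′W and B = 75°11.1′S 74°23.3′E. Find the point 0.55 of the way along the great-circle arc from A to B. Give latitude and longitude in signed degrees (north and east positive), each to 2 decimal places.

The central angle between A and B is δ = 1.3730 rad.
With f = 0.55, the slerp weights are sin((1−f)δ)/sin δ = 0.5908 and sin(fδ)/sin δ = 0.6990.
Weighted sum of the unit vectors: (0.5908)·(-0.8793,-0.3245,-0.3486) + (0.6990)·(0.0688,0.2463,-0.9668) = (-0.4714, -0.0196, -0.8817).
Converting back: φ = atan2(z, √(x²+y²)) = -61.85°, λ = atan2(y, x) = -177.62°.

-61.85°, -177.62°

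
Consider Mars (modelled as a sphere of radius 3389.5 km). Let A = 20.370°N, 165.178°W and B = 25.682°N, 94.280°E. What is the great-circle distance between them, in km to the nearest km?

With latitudes φ₁ = 20.370°, φ₂ = 25.682° and longitude difference Δλ = -100.542°:
cos c = sin φ₁ sin φ₂ + cos φ₁ cos φ₂ cos Δλ = (0.3481)(0.4334) + (0.9375)(0.9012)(-0.1830) = -0.00372,
so c = arccos(-0.00372) = 1.57452 rad.
Distance = R·c = 3389.5 × 1.5745 ≈ 5337 km.

5337 km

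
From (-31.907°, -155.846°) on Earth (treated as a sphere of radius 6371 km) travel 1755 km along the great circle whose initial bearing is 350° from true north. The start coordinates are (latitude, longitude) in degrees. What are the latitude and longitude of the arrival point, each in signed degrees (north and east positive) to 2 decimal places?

-16.33°, -158.67°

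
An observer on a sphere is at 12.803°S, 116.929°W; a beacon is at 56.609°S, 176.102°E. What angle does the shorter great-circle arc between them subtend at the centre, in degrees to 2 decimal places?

In radians: φ₁ = -0.2235, φ₂ = -0.9880, Δλ = -66.969° = -1.1688 rad.
cos c = sin φ₁ sin φ₂ + cos φ₁ cos φ₂ cos Δλ = (-0.2216)(-0.8349) + (0.9751)(0.5503)(0.3912) = 0.39498,
so c = arccos(0.39498) = 1.16475 rad.
So the angular separation is 66.74°.

66.74°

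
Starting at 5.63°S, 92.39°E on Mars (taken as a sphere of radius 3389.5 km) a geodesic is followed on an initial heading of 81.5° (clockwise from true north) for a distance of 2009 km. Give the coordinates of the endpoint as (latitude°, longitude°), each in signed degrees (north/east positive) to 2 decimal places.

0.05°, 125.93°

Angular distance δ = d/R = 2009/3389.5 = 0.59271 rad; initial bearing θ = 1.4224 rad.
sin φ₂ = sin φ₁ cos δ + cos φ₁ sin δ cos θ = (-0.0981)(0.8294) + (0.9952)(0.5586)(0.1478) = 0.0008, so φ₂ = 0.05°.
Δλ = atan2(sin θ sin δ cos φ₁, cos δ − sin φ₁ sin φ₂) = atan2(0.5498, 0.8295) = 33.537°.
λ₂ = 92.390° + 33.537° = 125.93°.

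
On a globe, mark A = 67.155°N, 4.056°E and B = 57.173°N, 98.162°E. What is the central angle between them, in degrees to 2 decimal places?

In radians: φ₁ = 1.1721, φ₂ = 0.9979, Δλ = 94.106° = 1.6425 rad.
cos c = sin φ₁ sin φ₂ + cos φ₁ cos φ₂ cos Δλ = (0.9216)(0.8403) + (0.3882)(0.5421)(-0.0716) = 0.75933,
so c = arccos(0.75933) = 0.70852 rad.
So the angular separation is 40.60°.

40.60°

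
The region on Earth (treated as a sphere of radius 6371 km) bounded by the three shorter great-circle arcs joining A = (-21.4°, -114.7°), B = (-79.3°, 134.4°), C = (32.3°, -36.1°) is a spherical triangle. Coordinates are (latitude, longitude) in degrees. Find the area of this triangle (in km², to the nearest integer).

Side lengths (central angles): a = 2.3183, b = 1.6102, c = 1.2694 rad; semiperimeter s = 2.5990.
By l'Huilier's theorem, tan(E/4) = √[tan(s/2) tan((s−a)/2) tan((s−b)/2) tan((s−c)/2)], giving spherical excess E = 1.7350 rad.
Area = E·R² = 1.7350 × (6371)² ≈ 70424380 km².

70424380 km²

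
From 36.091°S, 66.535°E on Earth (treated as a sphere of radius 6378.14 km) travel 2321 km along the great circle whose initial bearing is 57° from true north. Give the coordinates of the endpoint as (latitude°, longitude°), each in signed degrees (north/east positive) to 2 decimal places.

Angular distance δ = d/R = 2321/6378.14 = 0.36390 rad; initial bearing θ = 0.9948 rad.
sin φ₂ = sin φ₁ cos δ + cos φ₁ sin δ cos θ = (-0.5891)(0.9345) + (0.8081)(0.3559)(0.5446) = -0.3938, so φ₂ = -23.19°.
Δλ = atan2(sin θ sin δ cos φ₁, cos δ − sin φ₁ sin φ₂) = atan2(0.2412, 0.7025) = 18.950°.
λ₂ = 66.535° + 18.950° = 85.49°.

-23.19°, 85.49°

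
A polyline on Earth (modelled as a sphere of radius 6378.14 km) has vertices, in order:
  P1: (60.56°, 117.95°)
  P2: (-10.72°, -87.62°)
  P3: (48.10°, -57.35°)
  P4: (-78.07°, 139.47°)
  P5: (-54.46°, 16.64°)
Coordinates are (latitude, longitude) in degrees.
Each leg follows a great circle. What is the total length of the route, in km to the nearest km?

Leg P1→P2: central angle 2.2113 rad, distance 14104.2 km.
Leg P2→P3: central angle 1.1282 rad, distance 7196.0 km.
Leg P3→P4: central angle 2.6068 rad, distance 16626.6 km.
Leg P4→P5: central angle 0.7510 rad, distance 4790.1 km.
Total: 14104.2 + 7196.0 + 16626.6 + 4790.1 ≈ 42717 km.

42717 km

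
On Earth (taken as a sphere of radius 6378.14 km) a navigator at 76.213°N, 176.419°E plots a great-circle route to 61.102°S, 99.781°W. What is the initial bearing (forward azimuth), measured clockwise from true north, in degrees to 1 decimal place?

118.4°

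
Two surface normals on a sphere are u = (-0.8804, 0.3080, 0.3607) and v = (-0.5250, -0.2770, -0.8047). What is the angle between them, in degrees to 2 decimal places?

85.03°

u·v = 0.0866; |u| = 1.0000, |v| = 0.9999.
cos θ = (u·v)/(|u||v|) = 0.0866, so θ = 85.03°.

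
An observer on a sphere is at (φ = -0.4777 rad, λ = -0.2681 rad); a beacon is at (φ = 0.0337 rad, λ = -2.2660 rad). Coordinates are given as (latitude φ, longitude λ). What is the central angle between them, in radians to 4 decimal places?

1.9640 rad

With latitudes φ₁ = -27.370°, φ₂ = 1.931° and longitude difference Δλ = -114.471°:
cos c = sin φ₁ sin φ₂ + cos φ₁ cos φ₂ cos Δλ = (-0.4597)(0.0337) + (0.8881)(0.9994)(-0.4142) = -0.38315,
so c = arccos(-0.38315) = 1.96400 rad.
So the angular separation is 1.9640 rad.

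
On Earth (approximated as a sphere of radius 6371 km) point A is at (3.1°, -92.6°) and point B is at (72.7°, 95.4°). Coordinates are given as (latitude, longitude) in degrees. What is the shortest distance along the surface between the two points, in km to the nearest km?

Let φ₁ = 0.0541 rad, φ₂ = 1.2689 rad, and Δλ = -3.0020 rad.
cos c = sin φ₁ sin φ₂ + cos φ₁ cos φ₂ cos Δλ = (0.0541)(0.9548) + (0.9985)(0.2974)(-0.9903) = -0.24242,
so c = arccos(-0.24242) = 1.81565 rad.
Distance = R·c = 6371 × 1.8157 ≈ 11568 km.

11568 km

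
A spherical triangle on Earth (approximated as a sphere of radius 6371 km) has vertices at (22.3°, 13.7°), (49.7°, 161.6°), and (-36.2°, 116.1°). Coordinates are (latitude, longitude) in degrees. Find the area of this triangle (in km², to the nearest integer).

99890783 km²

Side lengths (central angles): a = 1.6555, b = 1.9654, c = 1.7901 rad; semiperimeter s = 2.7055.
By l'Huilier's theorem, tan(E/4) = √[tan(s/2) tan((s−a)/2) tan((s−b)/2) tan((s−c)/2)], giving spherical excess E = 2.4610 rad.
Area = E·R² = 2.4610 × (6371)² ≈ 99890783 km².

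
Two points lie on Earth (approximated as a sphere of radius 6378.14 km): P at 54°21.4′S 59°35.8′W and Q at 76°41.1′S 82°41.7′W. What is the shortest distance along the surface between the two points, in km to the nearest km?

With latitudes φ₁ = -54.357°, φ₂ = -76.685° and longitude difference Δλ = -23.098°:
Haversine: a = sin²(Δφ/2) + cos φ₁ cos φ₂ sin²(Δλ/2) = 0.0375 + (0.5827)(0.2303)(0.0401) = 0.04287.
Central angle c = 2·arcsin(√a) = 0.41711 rad.
Distance = R·c = 6378.14 × 0.4171 ≈ 2660 km.

2660 km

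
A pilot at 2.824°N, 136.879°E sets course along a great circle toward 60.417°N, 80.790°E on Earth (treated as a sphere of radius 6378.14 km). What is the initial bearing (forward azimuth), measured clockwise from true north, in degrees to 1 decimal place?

Δλ = -56.089° = -0.9789 rad.
y = sin Δλ · cos φ₂ = (-0.8299)(0.4937) = -0.4097
x = cos φ₁ sin φ₂ − sin φ₁ cos φ₂ cos Δλ = (0.9988)(0.8696) − (0.0493)(0.4937)(0.5579) = 0.8550
θ = atan2(y, x) = -25.60°; adding 360° gives 334.4°.

334.4°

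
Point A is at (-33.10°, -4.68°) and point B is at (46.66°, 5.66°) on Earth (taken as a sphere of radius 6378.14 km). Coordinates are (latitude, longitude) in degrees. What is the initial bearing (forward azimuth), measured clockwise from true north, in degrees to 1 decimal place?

7.2°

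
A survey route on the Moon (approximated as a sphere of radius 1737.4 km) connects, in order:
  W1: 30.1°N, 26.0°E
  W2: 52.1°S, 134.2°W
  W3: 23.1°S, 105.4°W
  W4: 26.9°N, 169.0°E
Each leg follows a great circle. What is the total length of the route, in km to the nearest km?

Leg W1→W2: central angle 2.6809 rad, distance 4657.9 km.
Leg W2→W3: central angle 0.6356 rad, distance 1104.3 km.
Leg W3→W4: central angle 1.6856 rad, distance 2928.6 km.
Total: 4657.9 + 1104.3 + 2928.6 ≈ 8691 km.

8691 km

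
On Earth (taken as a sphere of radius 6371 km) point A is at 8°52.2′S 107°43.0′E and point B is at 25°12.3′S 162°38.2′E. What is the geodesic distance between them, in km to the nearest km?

Let φ₁ = -0.1548 rad, φ₂ = -0.4399 rad, and Δλ = 0.9585 rad.
cos c = sin φ₁ sin φ₂ + cos φ₁ cos φ₂ cos Δλ = (-0.1542)(-0.4259) + (0.9880)(0.9048)(0.5747) = 0.57945,
so c = arccos(0.57945) = 0.95275 rad.
Distance = R·c = 6371 × 0.9527 ≈ 6070 km.

6070 km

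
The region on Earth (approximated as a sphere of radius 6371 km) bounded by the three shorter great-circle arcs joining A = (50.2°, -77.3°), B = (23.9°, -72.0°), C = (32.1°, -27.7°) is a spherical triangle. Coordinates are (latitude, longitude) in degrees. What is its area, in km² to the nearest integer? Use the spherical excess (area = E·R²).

6554437 km²

Side lengths (central angles): a = 0.6926, b = 0.7079, c = 0.4646 rad; semiperimeter s = 0.9326.
By l'Huilier's theorem, tan(E/4) = √[tan(s/2) tan((s−a)/2) tan((s−b)/2) tan((s−c)/2)], giving spherical excess E = 0.1615 rad.
Area = E·R² = 0.1615 × (6371)² ≈ 6554437 km².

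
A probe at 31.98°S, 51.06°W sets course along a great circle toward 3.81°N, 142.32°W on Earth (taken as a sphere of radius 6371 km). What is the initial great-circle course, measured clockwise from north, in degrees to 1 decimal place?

272.6°

Δλ = -91.260° = -1.5928 rad.
y = sin Δλ · cos φ₂ = (-0.9998)(0.9978) = -0.9975
x = cos φ₁ sin φ₂ − sin φ₁ cos φ₂ cos Δλ = (0.8482)(0.0664) − (-0.5296)(0.9978)(-0.0220) = 0.0447
θ = atan2(y, x) = -87.43°; adding 360° gives 272.6°.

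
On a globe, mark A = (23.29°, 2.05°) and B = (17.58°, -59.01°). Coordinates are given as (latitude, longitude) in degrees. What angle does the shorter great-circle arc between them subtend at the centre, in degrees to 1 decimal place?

57.1°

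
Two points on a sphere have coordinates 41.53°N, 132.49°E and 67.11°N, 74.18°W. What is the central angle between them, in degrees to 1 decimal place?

69.5°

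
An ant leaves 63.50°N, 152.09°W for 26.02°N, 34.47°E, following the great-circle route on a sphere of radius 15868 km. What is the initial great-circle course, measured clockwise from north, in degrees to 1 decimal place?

354.1°

Δλ = -173.440° = -3.0271 rad.
y = sin Δλ · cos φ₂ = (-0.1142)(0.8986) = -0.1027
x = cos φ₁ sin φ₂ − sin φ₁ cos φ₂ cos Δλ = (0.4462)(0.4387) − (0.8949)(0.8986)(-0.9935) = 0.9947
θ = atan2(y, x) = -5.89°; adding 360° gives 354.1°.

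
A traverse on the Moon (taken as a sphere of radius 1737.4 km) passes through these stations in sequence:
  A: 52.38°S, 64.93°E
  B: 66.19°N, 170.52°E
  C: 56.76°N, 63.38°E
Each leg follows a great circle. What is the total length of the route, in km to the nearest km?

Leg A→B: central angle 2.4831 rad, distance 4314.1 km.
Leg B→C: central angle 0.7954 rad, distance 1382.0 km.
Total: 4314.1 + 1382.0 ≈ 5696 km.

5696 km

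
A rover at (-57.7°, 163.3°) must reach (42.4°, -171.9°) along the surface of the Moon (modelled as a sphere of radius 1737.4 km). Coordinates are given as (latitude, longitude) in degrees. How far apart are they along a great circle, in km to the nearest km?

With latitudes φ₁ = -57.700°, φ₂ = 42.400° and longitude difference Δλ = 24.800°:
Haversine: a = sin²(Δφ/2) + cos φ₁ cos φ₂ sin²(Δλ/2) = 0.5877 + (0.5344)(0.7385)(0.0461) = 0.60588.
Central angle c = 2·arcsin(√a) = 1.78417 rad.
Distance = R·c = 1737.4 × 1.7842 ≈ 3100 km.

3100 km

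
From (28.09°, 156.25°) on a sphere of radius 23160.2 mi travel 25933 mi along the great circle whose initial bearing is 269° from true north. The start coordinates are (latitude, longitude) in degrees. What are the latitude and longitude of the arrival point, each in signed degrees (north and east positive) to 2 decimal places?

11.03°, 89.79°

Angular distance δ = d/R = 25933/23160.2 = 1.11972 rad; initial bearing θ = 4.6949 rad.
sin φ₂ = sin φ₁ cos δ + cos φ₁ sin δ cos θ = (0.4709)(0.4359) + (0.8822)(0.9000)(-0.0175) = 0.1914, so φ₂ = 11.03°.
Δλ = atan2(sin θ sin δ cos φ₁, cos δ − sin φ₁ sin φ₂) = atan2(-0.7938, 0.3458) = -66.462°.
λ₂ = 156.250° − 66.462° = 89.79°.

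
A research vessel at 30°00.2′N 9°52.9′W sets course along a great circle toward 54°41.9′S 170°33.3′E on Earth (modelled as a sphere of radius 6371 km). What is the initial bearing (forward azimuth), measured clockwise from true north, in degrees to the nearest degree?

181°

Δλ = -179.563° = -3.1340 rad.
y = sin Δλ · cos φ₂ = (-0.0076)(0.5779) = -0.0044
x = cos φ₁ sin φ₂ − sin φ₁ cos φ₂ cos Δλ = (0.8660)(-0.8161) − (0.5001)(0.5779)(-1.0000) = -0.4178
θ = atan2(y, x) = -179.40°; adding 360° gives 181°.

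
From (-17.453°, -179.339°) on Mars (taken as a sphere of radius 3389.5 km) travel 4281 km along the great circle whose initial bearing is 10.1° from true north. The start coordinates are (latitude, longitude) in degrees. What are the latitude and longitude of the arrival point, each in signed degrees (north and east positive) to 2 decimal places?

53.53°, -163.01°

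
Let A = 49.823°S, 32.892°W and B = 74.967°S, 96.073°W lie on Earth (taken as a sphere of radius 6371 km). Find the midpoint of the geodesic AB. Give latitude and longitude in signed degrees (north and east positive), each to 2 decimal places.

Central angle δ = 0.6208 rad. Interpolating on the sphere with fraction f = 0.5:
P = [sin((1−f)δ)·A + sin(fδ)·B] / sin δ = 0.5251·A + 0.5251·B in Cartesian coordinates,
giving P = (0.2701, -0.3194, -0.9083), i.e. latitude -65.27°, longitude -49.79°.

-65.27°, -49.79°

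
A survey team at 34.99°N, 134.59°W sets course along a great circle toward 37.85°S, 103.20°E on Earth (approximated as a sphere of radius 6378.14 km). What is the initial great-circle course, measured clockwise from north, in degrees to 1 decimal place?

Δλ = -122.210° = -2.1330 rad.
y = sin Δλ · cos φ₂ = (-0.8461)(0.7896) = -0.6681
x = cos φ₁ sin φ₂ − sin φ₁ cos φ₂ cos Δλ = (0.8193)(-0.6136) − (0.5734)(0.7896)(-0.5330) = -0.2613
θ = atan2(y, x) = -111.36°; adding 360° gives 248.6°.

248.6°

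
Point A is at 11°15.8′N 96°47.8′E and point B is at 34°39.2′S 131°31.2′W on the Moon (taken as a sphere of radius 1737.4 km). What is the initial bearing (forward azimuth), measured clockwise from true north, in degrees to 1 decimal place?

With φ₁ = 0.1966, φ₂ = -0.6048, Δλ = 2.2983 rad, the forward-azimuth formula gives
θ = atan2( sin Δλ cos φ₂ , cos φ₁ sin φ₂ − sin φ₁ cos φ₂ cos Δλ ) = atan2(0.6143, -0.4508) = 126.27°.
So the initial bearing is 126.3°.

126.3°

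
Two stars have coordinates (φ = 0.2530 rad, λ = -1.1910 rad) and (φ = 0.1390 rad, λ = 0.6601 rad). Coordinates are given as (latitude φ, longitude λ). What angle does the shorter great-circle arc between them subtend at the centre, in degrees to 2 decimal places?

In radians: φ₁ = 0.2530, φ₂ = 0.1390, Δλ = 106.060° = 1.8511 rad.
cos c = sin φ₁ sin φ₂ + cos φ₁ cos φ₂ cos Δλ = (0.2503)(0.1386) + (0.9682)(0.9904)(-0.2766) = -0.23058,
so c = arccos(-0.23058) = 1.80347 rad.
So the angular separation is 103.33°.

103.33°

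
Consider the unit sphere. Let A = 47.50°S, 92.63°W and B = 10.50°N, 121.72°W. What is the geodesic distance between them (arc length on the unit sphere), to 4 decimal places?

With latitudes φ₁ = -47.500°, φ₂ = 10.500° and longitude difference Δλ = -29.090°:
Haversine: a = sin²(Δφ/2) + cos φ₁ cos φ₂ sin²(Δλ/2) = 0.2350 + (0.6756)(0.9833)(0.0631) = 0.27694.
Central angle c = 2·arcsin(√a) = 1.10837 rad.
On the unit sphere the arc length equals the central angle: 1.1084.

1.1084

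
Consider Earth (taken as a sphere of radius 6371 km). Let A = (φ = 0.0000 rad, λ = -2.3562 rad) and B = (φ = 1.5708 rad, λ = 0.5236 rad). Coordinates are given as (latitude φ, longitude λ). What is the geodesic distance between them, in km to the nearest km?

Let φ₁ = 0.0000 rad, φ₂ = 1.5708 rad, and Δλ = 2.8798 rad.
Haversine: a = sin²(Δφ/2) + cos φ₁ cos φ₂ sin²(Δλ/2) = 0.5000 + (1.0000)(-0.0000)(0.9830) = 0.50000.
Central angle c = 2·arcsin(√a) = 1.57079 rad.
Distance = R·c = 6371 × 1.5708 ≈ 10008 km.

10008 km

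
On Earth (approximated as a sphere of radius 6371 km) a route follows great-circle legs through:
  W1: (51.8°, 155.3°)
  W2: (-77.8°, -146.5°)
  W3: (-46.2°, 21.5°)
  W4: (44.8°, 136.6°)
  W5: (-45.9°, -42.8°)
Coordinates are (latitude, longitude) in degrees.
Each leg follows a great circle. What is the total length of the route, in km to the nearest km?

Leg W1→W2: central angle 2.3451 rad, distance 14940.9 km.
Leg W2→W3: central angle 0.9735 rad, distance 6202.3 km.
Leg W3→W4: central angle 2.3702 rad, distance 15100.3 km.
Leg W4→W5: central angle 3.1210 rad, distance 19884.1 km.
Total: 14940.9 + 6202.3 + 15100.3 + 19884.1 ≈ 56128 km.

56128 km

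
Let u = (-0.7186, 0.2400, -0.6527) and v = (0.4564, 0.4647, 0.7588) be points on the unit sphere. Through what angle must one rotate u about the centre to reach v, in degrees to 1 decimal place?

u·v = -0.7117; |u| = 1.0000, |v| = 1.0000.
cos θ = (u·v)/(|u||v|) = -0.7117, so θ = 135.4°.

135.4°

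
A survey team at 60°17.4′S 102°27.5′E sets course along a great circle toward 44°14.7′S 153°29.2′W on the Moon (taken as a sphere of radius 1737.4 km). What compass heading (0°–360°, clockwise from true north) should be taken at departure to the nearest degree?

126°

Δλ = 104.055° = 1.8161 rad.
y = sin Δλ · cos φ₂ = (0.9701)(0.7164) = 0.6949
x = cos φ₁ sin φ₂ − sin φ₁ cos φ₂ cos Δλ = (0.4956)(-0.6977) − (-0.8685)(0.7164)(-0.2429) = -0.4969
θ = atan2(y, x) = 125.57°, so the bearing is 126°.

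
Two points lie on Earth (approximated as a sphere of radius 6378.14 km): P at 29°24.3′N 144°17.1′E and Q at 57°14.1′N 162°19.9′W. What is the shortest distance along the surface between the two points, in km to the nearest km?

With latitudes φ₁ = 29.405°, φ₂ = 57.235° and longitude difference Δλ = 53.383°:
cos c = sin φ₁ sin φ₂ + cos φ₁ cos φ₂ cos Δλ = (0.4910)(0.8409) + (0.8712)(0.5412)(0.5965) = 0.69408,
so c = arccos(0.69408) = 0.80366 rad.
Distance = R·c = 6378.14 × 0.8037 ≈ 5126 km.

5126 km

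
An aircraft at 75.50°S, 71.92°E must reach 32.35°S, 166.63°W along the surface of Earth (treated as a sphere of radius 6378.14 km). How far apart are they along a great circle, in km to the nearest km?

In radians: φ₁ = -1.3177, φ₂ = -0.5646, Δλ = 121.450° = 2.1197 rad.
Haversine: a = sin²(Δφ/2) + cos φ₁ cos φ₂ sin²(Δλ/2) = 0.1352 + (0.2504)(0.8448)(0.7609) = 0.29616.
Central angle c = 2·arcsin(√a) = 1.15088 rad.
Distance = R·c = 6378.14 × 1.1509 ≈ 7340 km.

7340 km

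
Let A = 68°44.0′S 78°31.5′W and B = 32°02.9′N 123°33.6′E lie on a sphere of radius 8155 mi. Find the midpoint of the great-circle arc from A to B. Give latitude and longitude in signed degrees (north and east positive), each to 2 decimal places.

-37.16°, 138.49°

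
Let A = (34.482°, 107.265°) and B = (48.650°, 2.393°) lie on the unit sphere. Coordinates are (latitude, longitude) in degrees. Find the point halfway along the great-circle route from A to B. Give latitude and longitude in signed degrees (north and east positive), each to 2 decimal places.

Central angle δ = 1.2816 rad. Interpolating on the sphere with fraction f = 0.5:
P = [sin((1−f)δ)·A + sin(fδ)·B] / sin δ = 0.6237·A + 0.6237·B in Cartesian coordinates,
giving P = (0.2591, 0.5082, 0.8213), i.e. latitude 55.22°, longitude 62.98°.

55.22°, 62.98°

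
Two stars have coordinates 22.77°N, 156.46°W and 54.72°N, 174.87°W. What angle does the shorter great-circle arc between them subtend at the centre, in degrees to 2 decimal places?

In radians: φ₁ = 0.3974, φ₂ = 0.9550, Δλ = -18.410° = -0.3213 rad.
Haversine: a = sin²(Δφ/2) + cos φ₁ cos φ₂ sin²(Δλ/2) = 0.0757 + (0.9221)(0.5776)(0.0256) = 0.08937.
Central angle c = 2·arcsin(√a) = 0.60719 rad.
So the angular separation is 34.79°.

34.79°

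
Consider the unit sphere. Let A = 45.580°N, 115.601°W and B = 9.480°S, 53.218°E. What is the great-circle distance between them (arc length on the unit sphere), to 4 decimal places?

With latitudes φ₁ = 45.580°, φ₂ = -9.480° and longitude difference Δλ = 168.819°:
cos c = sin φ₁ sin φ₂ + cos φ₁ cos φ₂ cos Δλ = (0.7142)(-0.1647) + (0.6999)(0.9863)(-0.9810) = -0.79489,
so c = arccos(-0.79489) = 2.48962 rad.
On the unit sphere the arc length equals the central angle: 2.4896.

2.4896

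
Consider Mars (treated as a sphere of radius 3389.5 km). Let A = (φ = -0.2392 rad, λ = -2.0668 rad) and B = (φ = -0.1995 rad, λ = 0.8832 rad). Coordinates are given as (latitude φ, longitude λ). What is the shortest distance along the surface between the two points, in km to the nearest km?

9028 km

Let φ₁ = -0.2392 rad, φ₂ = -0.1995 rad, and Δλ = 2.9500 rad.
cos c = sin φ₁ sin φ₂ + cos φ₁ cos φ₂ cos Δλ = (-0.2369)(-0.1982) + (0.9715)(0.9802)(-0.9817) = -0.88788,
so c = arccos(-0.88788) = 2.66351 rad.
Distance = R·c = 3389.5 × 2.6635 ≈ 9028 km.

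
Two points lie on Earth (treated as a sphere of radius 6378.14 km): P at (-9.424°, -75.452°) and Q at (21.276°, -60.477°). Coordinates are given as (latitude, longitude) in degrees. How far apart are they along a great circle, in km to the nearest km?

3789 km

Let φ₁ = -0.1645 rad, φ₂ = 0.3713 rad, and Δλ = 0.2614 rad.
Haversine: a = sin²(Δφ/2) + cos φ₁ cos φ₂ sin²(Δλ/2) = 0.0701 + (0.9865)(0.9318)(0.0170) = 0.08568.
Central angle c = 2·arcsin(√a) = 0.59414 rad.
Distance = R·c = 6378.14 × 0.5941 ≈ 3789 km.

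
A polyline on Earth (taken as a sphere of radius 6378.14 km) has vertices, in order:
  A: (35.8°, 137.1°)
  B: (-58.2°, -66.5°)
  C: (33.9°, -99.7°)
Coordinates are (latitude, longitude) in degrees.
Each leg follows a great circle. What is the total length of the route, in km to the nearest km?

Leg A→B: central angle 2.6655 rad, distance 17001.0 km.
Leg B→C: central angle 1.6790 rad, distance 10709.2 km.
Total: 17001.0 + 10709.2 ≈ 27710 km.

27710 km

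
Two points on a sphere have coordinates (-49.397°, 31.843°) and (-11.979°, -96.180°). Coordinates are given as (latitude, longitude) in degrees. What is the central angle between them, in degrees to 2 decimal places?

103.57°

Let φ₁ = -0.8621 rad, φ₂ = -0.2091 rad, and Δλ = -2.2344 rad.
cos c = sin φ₁ sin φ₂ + cos φ₁ cos φ₂ cos Δλ = (-0.7592)(-0.2076) + (0.6508)(0.9782)(-0.6160) = -0.23458,
so c = arccos(-0.23458) = 1.80758 rad.
So the angular separation is 103.57°.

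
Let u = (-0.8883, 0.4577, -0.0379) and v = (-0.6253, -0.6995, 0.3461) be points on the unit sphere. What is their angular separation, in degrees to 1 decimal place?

u·v = 0.2222; |u| = 1.0000, |v| = 1.0000.
cos θ = (u·v)/(|u||v|) = 0.2222, so θ = 77.2°.

77.2°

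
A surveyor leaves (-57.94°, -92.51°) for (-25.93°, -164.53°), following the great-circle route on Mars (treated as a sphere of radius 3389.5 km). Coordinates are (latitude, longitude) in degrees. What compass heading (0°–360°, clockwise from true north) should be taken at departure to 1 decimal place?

270.2°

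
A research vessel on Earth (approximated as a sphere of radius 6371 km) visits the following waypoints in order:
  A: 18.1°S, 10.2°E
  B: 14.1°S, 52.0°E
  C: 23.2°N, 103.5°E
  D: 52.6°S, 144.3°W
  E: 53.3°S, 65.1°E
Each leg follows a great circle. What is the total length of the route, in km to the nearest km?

Leg A→B: central angle 0.7030 rad, distance 4478.6 km.
Leg B→C: central angle 1.0940 rad, distance 6969.6 km.
Leg C→D: central angle 2.1222 rad, distance 13520.6 km.
Leg D→E: central angle 1.2443 rad, distance 7927.6 km.
Total: 4478.6 + 6969.6 + 13520.6 + 7927.6 ≈ 32896 km.

32896 km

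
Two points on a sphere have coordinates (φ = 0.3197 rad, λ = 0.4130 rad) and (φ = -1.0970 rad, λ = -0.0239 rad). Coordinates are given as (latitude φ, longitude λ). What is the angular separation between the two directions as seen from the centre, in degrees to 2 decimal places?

83.52°

In radians: φ₁ = 0.3197, φ₂ = -1.0970, Δλ = -25.033° = -0.4369 rad.
cos c = sin φ₁ sin φ₂ + cos φ₁ cos φ₂ cos Δλ = (0.3143)(-0.8898) + (0.9493)(0.4563)(0.9061) = 0.11280,
so c = arccos(0.11280) = 1.45776 rad.
So the angular separation is 83.52°.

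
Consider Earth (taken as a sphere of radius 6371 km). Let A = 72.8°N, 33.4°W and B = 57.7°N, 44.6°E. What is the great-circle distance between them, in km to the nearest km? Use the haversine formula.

With latitudes φ₁ = 72.800°, φ₂ = 57.700° and longitude difference Δλ = 78.000°:
Haversine: a = sin²(Δφ/2) + cos φ₁ cos φ₂ sin²(Δλ/2) = 0.0173 + (0.2957)(0.5344)(0.3960) = 0.07984.
Central angle c = 2·arcsin(√a) = 0.57294 rad.
Distance = R·c = 6371 × 0.5729 ≈ 3650 km.

3650 km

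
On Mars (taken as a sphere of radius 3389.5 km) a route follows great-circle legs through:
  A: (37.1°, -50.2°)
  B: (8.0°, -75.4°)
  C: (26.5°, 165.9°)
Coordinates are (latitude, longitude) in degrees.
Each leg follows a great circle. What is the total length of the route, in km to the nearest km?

Leg A→B: central angle 0.6458 rad, distance 2189.0 km.
Leg B→C: central angle 1.9428 rad, distance 6585.1 km.
Total: 2189.0 + 6585.1 ≈ 8774 km.

8774 km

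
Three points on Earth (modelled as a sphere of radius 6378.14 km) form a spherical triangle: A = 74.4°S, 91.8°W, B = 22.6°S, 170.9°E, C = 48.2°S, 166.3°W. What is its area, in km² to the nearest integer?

Side lengths (central angles): a = 0.5476, b = 0.6983, c = 1.2254 rad; semiperimeter s = 1.2357.
By l'Huilier's theorem, tan(E/4) = √[tan(s/2) tan((s−a)/2) tan((s−b)/2) tan((s−c)/2)], giving spherical excess E = 0.0760 rad.
Area = E·R² = 0.0760 × (6378.14)² ≈ 3091839 km².

3091839 km²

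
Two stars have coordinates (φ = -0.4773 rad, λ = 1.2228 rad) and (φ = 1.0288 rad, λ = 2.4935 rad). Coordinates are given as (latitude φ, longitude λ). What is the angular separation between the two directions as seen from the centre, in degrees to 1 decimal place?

105.0°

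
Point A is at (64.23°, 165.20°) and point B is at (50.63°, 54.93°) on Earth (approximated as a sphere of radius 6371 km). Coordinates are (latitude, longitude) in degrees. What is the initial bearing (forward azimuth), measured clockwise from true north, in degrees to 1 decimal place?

311.9°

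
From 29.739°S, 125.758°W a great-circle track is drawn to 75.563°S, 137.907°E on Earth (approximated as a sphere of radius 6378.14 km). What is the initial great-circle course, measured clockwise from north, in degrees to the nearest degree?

196°

With φ₁ = -0.5190, φ₂ = -1.3188, Δλ = -1.6814 rad, the forward-azimuth formula gives
θ = atan2( sin Δλ cos φ₂ , cos φ₁ sin φ₂ − sin φ₁ cos φ₂ cos Δλ ) = atan2(-0.2478, -0.8545) = -163.83°.
Adding 360° brings this into [0°, 360°): 196°.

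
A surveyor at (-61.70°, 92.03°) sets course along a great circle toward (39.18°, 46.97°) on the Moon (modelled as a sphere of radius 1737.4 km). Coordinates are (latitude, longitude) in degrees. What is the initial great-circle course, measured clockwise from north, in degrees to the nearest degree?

325°

With φ₁ = -1.0769, φ₂ = 0.6838, Δλ = -0.7864 rad, the forward-azimuth formula gives
θ = atan2( sin Δλ cos φ₂ , cos φ₁ sin φ₂ − sin φ₁ cos φ₂ cos Δλ ) = atan2(-0.5487, 0.7816) = -35.07°.
Adding 360° brings this into [0°, 360°): 325°.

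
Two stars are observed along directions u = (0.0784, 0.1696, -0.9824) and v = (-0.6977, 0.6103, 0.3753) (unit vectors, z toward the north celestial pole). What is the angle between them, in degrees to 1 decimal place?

108.7°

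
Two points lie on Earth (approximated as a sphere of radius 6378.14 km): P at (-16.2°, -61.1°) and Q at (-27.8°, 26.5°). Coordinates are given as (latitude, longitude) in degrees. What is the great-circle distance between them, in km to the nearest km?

In radians: φ₁ = -0.2827, φ₂ = -0.4852, Δλ = 87.600° = 1.5289 rad.
cos c = sin φ₁ sin φ₂ + cos φ₁ cos φ₂ cos Δλ = (-0.2790)(-0.4664) + (0.9603)(0.8846)(0.0419) = 0.16569,
so c = arccos(0.16569) = 1.40434 rad.
Distance = R·c = 6378.14 × 1.4043 ≈ 8957 km.

8957 km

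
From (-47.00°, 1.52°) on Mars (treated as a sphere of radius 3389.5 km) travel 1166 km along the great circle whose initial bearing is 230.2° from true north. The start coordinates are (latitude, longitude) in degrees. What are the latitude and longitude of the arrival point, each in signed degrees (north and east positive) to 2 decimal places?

Angular distance δ = d/R = 1166/3389.5 = 0.34400 rad; initial bearing θ = 4.0177 rad.
sin φ₂ = sin φ₁ cos δ + cos φ₁ sin δ cos θ = (-0.7314)(0.9414) + (0.6820)(0.3373)(-0.6401) = -0.8357, so φ₂ = -56.69°.
Δλ = atan2(sin θ sin δ cos φ₁, cos δ − sin φ₁ sin φ₂) = atan2(-0.1767, 0.3302) = -28.155°.
λ₂ = 1.520° − 28.155° = -26.63°.

-56.69°, -26.63°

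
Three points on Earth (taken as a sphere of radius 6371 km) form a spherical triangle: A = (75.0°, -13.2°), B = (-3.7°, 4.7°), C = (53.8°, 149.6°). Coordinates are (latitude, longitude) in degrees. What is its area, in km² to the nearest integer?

24213006 km²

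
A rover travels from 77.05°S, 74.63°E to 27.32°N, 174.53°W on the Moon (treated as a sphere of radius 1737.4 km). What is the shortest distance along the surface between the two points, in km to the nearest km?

In radians: φ₁ = -1.3448, φ₂ = 0.4768, Δλ = 110.840° = 1.9345 rad.
cos c = sin φ₁ sin φ₂ + cos φ₁ cos φ₂ cos Δλ = (-0.9746)(0.4590) + (0.2241)(0.8885)(-0.3558) = -0.51812,
so c = arccos(-0.51812) = 2.11545 rad.
Distance = R·c = 1737.4 × 2.1154 ≈ 3675 km.

3675 km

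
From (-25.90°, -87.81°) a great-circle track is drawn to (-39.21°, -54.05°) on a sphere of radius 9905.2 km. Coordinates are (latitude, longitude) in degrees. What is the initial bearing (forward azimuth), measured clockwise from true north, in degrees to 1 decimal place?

123.7°

Δλ = 33.760° = 0.5892 rad.
y = sin Δλ · cos φ₂ = (0.5557)(0.7748) = 0.4306
x = cos φ₁ sin φ₂ − sin φ₁ cos φ₂ cos Δλ = (0.8996)(-0.6322) − (-0.4368)(0.7748)(0.8314) = -0.2873
θ = atan2(y, x) = 123.71°, so the bearing is 123.7°.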